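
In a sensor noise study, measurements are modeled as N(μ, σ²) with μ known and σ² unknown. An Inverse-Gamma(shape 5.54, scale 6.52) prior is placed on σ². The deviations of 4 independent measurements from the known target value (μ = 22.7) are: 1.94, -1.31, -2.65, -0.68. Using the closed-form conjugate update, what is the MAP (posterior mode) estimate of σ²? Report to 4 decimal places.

1.5225

With known mean μ and an Inverse-Gamma(α, β) prior on σ², the Normal likelihood is conjugate: posterior is Inv-Gamma(α + n/2, β + Σ(xᵢ−μ)²/2).
Σ(xᵢ−μ)² = (1.94)² + (-1.31)² + (-2.65)² + (-0.68)² = 12.9646.
Posterior: Inv-Gamma(5.54 + 4/2, 6.52 + 12.9646/2) = Inv-Gamma(7.54, 13.00230).
Mode = β/(α+1) = 13.00230/8.54 = 1.5225.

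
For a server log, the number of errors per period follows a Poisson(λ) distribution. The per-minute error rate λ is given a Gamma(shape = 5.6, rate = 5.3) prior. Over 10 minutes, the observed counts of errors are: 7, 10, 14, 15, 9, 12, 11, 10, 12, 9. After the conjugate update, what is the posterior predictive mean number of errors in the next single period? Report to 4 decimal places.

With a Gamma(shape α, rate β) prior, the Poisson likelihood is conjugate: the posterior is Gamma(α + ΣXᵢ, β + n).
Sum of counts S = 109 over n = 10 minutes.
Posterior: Gamma(α+S, β+n) = Gamma(5.6+109, 5.3+10) = Gamma(114.6, 15.3).
The predictive distribution for one future period is NegBinom with mean α/β = 7.4902.

7.4902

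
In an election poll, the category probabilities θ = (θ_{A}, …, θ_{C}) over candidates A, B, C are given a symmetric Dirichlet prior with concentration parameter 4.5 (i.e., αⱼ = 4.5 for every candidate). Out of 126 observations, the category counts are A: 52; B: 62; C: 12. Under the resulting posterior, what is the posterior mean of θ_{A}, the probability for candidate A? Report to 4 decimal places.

0.4050

The Dirichlet prior is conjugate to the Multinomial likelihood: each posterior αⱼ = prior αⱼ + observed count nⱼ.
Posterior concentration: (56.5, 66.5, 16.5), total = 139.5.
E[θ_{A}|data] = α_{A}/Σα = 56.5/139.5 = 0.4050.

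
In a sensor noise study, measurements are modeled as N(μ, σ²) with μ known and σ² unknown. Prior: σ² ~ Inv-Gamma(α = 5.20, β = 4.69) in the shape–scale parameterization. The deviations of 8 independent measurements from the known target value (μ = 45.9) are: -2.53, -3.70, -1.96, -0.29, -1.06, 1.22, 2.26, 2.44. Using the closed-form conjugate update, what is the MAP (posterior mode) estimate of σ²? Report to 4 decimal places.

With known mean μ and an Inverse-Gamma(α, β) prior on σ², the Normal likelihood is conjugate: posterior is Inv-Gamma(α + n/2, β + Σ(xᵢ−μ)²/2).
Σ(xᵢ−μ)² = (-2.53)² + (-3.70)² + (-1.96)² + (-0.29)² + (-1.06)² + (1.22)² + (2.26)² + (2.44)² = 37.6898.
Posterior: Inv-Gamma(5.20 + 8/2, 4.69 + 37.6898/2) = Inv-Gamma(9.20, 23.53490).
Mode = β/(α+1) = 23.53490/10.20 = 2.3073.

2.3073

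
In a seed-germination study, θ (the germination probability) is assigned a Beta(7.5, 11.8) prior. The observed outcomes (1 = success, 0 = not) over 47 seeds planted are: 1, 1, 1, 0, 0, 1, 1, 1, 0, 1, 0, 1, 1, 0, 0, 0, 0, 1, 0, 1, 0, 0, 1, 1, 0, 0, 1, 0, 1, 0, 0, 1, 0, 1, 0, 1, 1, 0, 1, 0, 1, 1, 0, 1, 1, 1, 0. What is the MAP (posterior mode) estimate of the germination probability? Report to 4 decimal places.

The Beta prior is conjugate to a Binomial/Bernoulli likelihood; the update adds successes to α and failures to β.
Posterior: Beta(α+k, β+n−k) = Beta(7.5+25, 11.8+22) = Beta(32.5, 33.8).
Mode of Beta(a,b) for a,b>1 is (a−1)/(a+b−2) = 31.5/64.3 = 0.4899.

0.4899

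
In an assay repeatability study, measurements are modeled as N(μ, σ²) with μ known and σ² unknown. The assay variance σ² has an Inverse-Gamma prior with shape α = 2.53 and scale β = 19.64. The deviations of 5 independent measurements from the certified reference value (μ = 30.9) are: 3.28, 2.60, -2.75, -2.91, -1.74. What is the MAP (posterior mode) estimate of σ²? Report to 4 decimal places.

6.2899

With known mean μ and an Inverse-Gamma(α, β) prior on σ², the Normal likelihood is conjugate: posterior is Inv-Gamma(α + n/2, β + Σ(xᵢ−μ)²/2).
Σ(xᵢ−μ)² = (3.28)² + (2.60)² + (-2.75)² + (-2.91)² + (-1.74)² = 36.5766.
Posterior: Inv-Gamma(2.53 + 5/2, 19.64 + 36.5766/2) = Inv-Gamma(5.03, 37.92830).
Mode = β/(α+1) = 37.92830/6.03 = 6.2899.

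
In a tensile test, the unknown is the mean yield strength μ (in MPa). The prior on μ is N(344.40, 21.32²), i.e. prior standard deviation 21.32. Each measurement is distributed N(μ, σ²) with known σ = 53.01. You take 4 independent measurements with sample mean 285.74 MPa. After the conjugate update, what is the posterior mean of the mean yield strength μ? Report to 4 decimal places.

For Normal data with known variance σ², a Normal(μ₀, σ₀²) prior on μ is conjugate. Posterior precision = 1/σ₀² + n/σ²; posterior mean is the precision-weighted average of μ₀ and x̄.
n·x̄ = 4·285.74 = 1142.96.
σ₀² = 21.32² = 454.5424, σ² = 53.01² = 2810.0601; σ² + n·σ₀² = 2810.0601 + 4·454.5424 = 4628.2297.
Posterior mean = (μ₀/σ₀² + n·x̄/σ²)/(1/σ₀² + n/σ²) = (σ²·μ₀ + σ₀²·n·x̄)/(σ² + n·σ₀²) = (2810.0601·344.40 + 454.5424·1142.96)/4628.2297 = 1487308.479944/4628.2297 = 321.3558.

321.3558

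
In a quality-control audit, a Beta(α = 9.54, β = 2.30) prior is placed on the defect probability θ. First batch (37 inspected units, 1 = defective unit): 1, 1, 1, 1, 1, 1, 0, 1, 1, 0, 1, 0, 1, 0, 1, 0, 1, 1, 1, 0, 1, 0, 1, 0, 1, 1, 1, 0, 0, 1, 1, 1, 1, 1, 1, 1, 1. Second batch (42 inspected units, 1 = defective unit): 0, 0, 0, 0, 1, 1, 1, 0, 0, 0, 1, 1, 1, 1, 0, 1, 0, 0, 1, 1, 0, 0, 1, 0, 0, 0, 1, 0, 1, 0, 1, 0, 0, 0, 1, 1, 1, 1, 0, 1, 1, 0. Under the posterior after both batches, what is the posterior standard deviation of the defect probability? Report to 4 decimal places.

The Beta prior is conjugate to a Binomial/Bernoulli likelihood; the update adds successes to α and failures to β.
After batch 1: Beta(9.54+27, 2.30+10) = Beta(36.54, 12.30).
After batch 2: Beta(36.54+20, 12.30+22) = Beta(56.54, 34.30).
Var = αβ/((α+β)²(α+β+1)) = 56.54·34.30/(90.84²·91.84) = 0.00255896; SD = √0.00255896 = 0.0506.

0.0506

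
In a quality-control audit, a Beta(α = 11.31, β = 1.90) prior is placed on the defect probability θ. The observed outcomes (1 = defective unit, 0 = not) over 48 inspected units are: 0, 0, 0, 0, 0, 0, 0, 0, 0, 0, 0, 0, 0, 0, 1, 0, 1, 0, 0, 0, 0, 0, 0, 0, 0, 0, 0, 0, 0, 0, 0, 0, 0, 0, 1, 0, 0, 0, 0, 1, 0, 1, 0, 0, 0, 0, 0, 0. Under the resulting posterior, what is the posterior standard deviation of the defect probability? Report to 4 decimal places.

0.0561

The Beta prior is conjugate to a Binomial/Bernoulli likelihood; the update adds successes to α and failures to β.
Posterior: Beta(α+k, β+n−k) = Beta(11.31+5, 1.90+43) = Beta(16.31, 44.90).
Var = αβ/((α+β)²(α+β+1)) = 16.31·44.90/(61.21²·62.21) = 0.00314192; SD = √0.00314192 = 0.0561.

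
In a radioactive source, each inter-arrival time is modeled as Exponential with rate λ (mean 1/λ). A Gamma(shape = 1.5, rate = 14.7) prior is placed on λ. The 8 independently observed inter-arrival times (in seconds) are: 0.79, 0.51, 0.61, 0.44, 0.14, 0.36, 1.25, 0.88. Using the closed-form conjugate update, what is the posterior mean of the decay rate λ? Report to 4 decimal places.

0.4827

With a Gamma(shape α, rate β) prior on the exponential rate λ, the posterior after n observations with total T = Σxᵢ is Gamma(α+n, β+T).
Sum of observations T = 4.98 seconds; n = 8.
Posterior: Gamma(1.5+8, 14.7+4.98) = Gamma(9.5, 19.68).
Posterior mean of λ = α/β = 9.5/19.68 = 0.4827.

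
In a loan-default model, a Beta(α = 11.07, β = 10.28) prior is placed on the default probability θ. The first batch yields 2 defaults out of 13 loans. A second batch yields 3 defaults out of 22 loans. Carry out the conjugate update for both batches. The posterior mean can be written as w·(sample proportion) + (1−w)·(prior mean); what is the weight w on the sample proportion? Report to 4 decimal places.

The Beta prior is conjugate to a Binomial/Bernoulli likelihood; the update adds successes to α and failures to β.
Total number of loans: n = 13 + 22 = 35.
Posterior mean = (α₀+k)/(α₀+β₀+n) = [n/(α₀+β₀+n)]·(k/n) + [(α₀+β₀)/(α₀+β₀+n)]·α₀/(α₀+β₀), so only n and the prior enter the weight.
The weight on the data is w = n/(α₀+β₀+n) = 35/(11.07+10.28+35) = 35/56.35 = 0.6211.

0.6211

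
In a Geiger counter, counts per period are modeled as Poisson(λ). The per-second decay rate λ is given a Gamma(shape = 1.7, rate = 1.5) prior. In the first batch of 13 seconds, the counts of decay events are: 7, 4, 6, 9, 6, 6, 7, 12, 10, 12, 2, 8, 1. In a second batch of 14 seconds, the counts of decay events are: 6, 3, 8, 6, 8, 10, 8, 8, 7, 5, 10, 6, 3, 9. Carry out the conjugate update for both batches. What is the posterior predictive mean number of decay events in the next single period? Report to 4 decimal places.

With a Gamma(shape α, rate β) prior, the Poisson likelihood is conjugate: the posterior is Gamma(α + ΣXᵢ, β + n).
Batch 1: sum of counts S = 90 over n = 13 seconds.
After batch 1: Gamma(α+S, β+n) = Gamma(1.7+90, 1.5+13) = Gamma(91.7, 14.5).
Batch 2: sum of counts S = 97 over n = 14 seconds.
After batch 2: Gamma(α+S, β+n) = Gamma(91.7+97, 14.5+14) = Gamma(188.7, 28.5).
The predictive distribution for one future period is NegBinom with mean α/β = 6.6211.

6.6211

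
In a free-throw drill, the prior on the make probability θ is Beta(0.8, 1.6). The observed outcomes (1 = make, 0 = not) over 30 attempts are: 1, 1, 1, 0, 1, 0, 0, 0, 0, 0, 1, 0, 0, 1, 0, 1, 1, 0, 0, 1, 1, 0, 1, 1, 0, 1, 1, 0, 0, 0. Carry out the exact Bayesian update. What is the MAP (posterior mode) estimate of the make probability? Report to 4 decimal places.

The Beta prior is conjugate to a Binomial/Bernoulli likelihood; the update adds successes to α and failures to β.
Posterior: Beta(α+k, β+n−k) = Beta(0.8+14, 1.6+16) = Beta(14.8, 17.6).
Mode of Beta(a,b) for a,b>1 is (a−1)/(a+b−2) = 13.8/30.4 = 0.4539.

0.4539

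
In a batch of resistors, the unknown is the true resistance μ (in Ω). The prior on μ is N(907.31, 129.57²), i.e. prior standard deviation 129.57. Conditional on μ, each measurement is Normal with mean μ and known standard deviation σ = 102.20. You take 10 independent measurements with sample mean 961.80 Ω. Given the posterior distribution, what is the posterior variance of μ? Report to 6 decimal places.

For Normal data with known variance σ², a Normal(μ₀, σ₀²) prior on μ is conjugate. Posterior precision = 1/σ₀² + n/σ²; posterior mean is the precision-weighted average of μ₀ and x̄.
σ₀² = 129.57² = 16788.3849, σ² = 102.20² = 10444.84; σ² + n·σ₀² = 10444.84 + 10·16788.3849 = 178328.689.
Posterior precision = 1/σ₀² + n/σ² = 1/16788.3849 + 10/10444.84 = (σ² + n·σ₀²)/(σ₀²σ²) = 178328.689/(16788.3849·10444.84); posterior variance σₙ² = σ₀²σ²/(σ² + n·σ₀²) = 16788.3849·10444.84/178328.689 = 983.307818.

983.307818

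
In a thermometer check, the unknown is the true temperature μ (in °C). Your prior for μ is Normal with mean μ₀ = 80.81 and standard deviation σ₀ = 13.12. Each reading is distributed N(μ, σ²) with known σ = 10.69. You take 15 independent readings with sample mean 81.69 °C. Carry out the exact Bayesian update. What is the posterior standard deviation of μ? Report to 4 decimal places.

For Normal data with known variance σ², a Normal(μ₀, σ₀²) prior on μ is conjugate. Posterior precision = 1/σ₀² + n/σ²; posterior mean is the precision-weighted average of μ₀ and x̄.
σ₀² = 13.12² = 172.1344, σ² = 10.69² = 114.2761; σ² + n·σ₀² = 114.2761 + 15·172.1344 = 2696.2921.
Posterior precision = 1/σ₀² + n/σ² = 1/172.1344 + 15/114.2761 = (σ² + n·σ₀²)/(σ₀²σ²) = 2696.2921/(172.1344·114.2761); posterior variance σₙ² = σ₀²σ²/(σ² + n·σ₀²) = 172.1344·114.2761/2696.2921 = 7.295518.
Posterior SD = √σₙ² = √(172.1344·114.2761/2696.2921) = 2.7010.

2.7010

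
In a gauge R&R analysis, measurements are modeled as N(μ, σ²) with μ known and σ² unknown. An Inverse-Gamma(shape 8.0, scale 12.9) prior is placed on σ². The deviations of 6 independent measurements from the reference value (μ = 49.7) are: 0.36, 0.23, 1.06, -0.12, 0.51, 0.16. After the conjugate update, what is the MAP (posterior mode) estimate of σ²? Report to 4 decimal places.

With known mean μ and an Inverse-Gamma(α, β) prior on σ², the Normal likelihood is conjugate: posterior is Inv-Gamma(α + n/2, β + Σ(xᵢ−μ)²/2).
Σ(xᵢ−μ)² = (0.36)² + (0.23)² + (1.06)² + (-0.12)² + (0.51)² + (0.16)² = 1.6062.
Posterior: Inv-Gamma(8.0 + 6/2, 12.9 + 1.6062/2) = Inv-Gamma(11.00, 13.70310).
Mode = β/(α+1) = 13.70310/12.00 = 1.1419.

1.1419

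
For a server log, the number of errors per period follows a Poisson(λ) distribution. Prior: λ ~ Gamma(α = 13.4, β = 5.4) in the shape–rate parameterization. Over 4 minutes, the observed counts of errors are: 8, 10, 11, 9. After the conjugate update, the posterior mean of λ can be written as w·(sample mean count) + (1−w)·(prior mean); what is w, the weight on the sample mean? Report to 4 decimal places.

0.4255

With a Gamma(shape α, rate β) prior, the Poisson likelihood is conjugate: the posterior is Gamma(α + ΣXᵢ, β + n).
Posterior mean = (α₀+S)/(β₀+n) = [n/(β₀+n)]·(S/n) + [β₀/(β₀+n)]·(α₀/β₀), so only n and β₀ enter the weight.
Weight on data w = n/(β₀+n) = 4/(5.4+4) = 4/9.4 = 0.4255.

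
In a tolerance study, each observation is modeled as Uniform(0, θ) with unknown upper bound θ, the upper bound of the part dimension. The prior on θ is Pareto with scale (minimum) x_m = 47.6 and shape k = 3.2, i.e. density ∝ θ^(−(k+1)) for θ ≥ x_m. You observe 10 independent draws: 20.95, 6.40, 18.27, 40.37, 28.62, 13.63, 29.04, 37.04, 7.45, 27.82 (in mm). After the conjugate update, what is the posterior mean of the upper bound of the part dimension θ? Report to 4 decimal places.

A Pareto(scale x_m, shape k) prior on the upper bound θ of Uniform(0, θ) is conjugate: posterior is Pareto(max(x_m, max xᵢ), k + n).
Sample maximum = 40.37; prior scale x_m = 47.6 → posterior scale = max = 47.60.
Posterior shape = 3.2 + 10 = 13.2.
E[θ|data] = k·x_m/(k−1) = 13.2·47.60/12.2 = 51.5016.

51.5016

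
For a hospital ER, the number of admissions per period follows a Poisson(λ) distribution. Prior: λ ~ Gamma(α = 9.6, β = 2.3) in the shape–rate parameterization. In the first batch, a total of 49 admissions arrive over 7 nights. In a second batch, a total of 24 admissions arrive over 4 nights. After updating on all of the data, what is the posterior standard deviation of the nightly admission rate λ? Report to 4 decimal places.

0.6833

With a Gamma(shape α, rate β) prior, the Poisson likelihood is conjugate: the posterior is Gamma(α + ΣXᵢ, β + n).
After batch 1: Gamma(α+S, β+n) = Gamma(9.6+49, 2.3+7) = Gamma(58.6, 9.3).
After batch 2: Gamma(α+S, β+n) = Gamma(58.6+24, 9.3+4) = Gamma(82.6, 13.3).
SD = √α/β = √82.6/13.3 = 0.6833.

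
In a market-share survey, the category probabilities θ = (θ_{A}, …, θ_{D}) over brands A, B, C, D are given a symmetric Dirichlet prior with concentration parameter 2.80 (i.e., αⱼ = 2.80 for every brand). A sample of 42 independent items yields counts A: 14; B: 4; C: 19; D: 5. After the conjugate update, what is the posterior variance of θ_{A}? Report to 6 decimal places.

The Dirichlet prior is conjugate to the Multinomial likelihood: each posterior αⱼ = prior αⱼ + observed count nⱼ.
Posterior concentration: (16.80, 6.80, 21.80, 7.80), total = 53.20.
Var[θ_j] = α_j(Σα−α_j)/((Σα)²(Σα+1)) = 16.80·36.40/(53.20²·54.20) = 0.003986.

0.003986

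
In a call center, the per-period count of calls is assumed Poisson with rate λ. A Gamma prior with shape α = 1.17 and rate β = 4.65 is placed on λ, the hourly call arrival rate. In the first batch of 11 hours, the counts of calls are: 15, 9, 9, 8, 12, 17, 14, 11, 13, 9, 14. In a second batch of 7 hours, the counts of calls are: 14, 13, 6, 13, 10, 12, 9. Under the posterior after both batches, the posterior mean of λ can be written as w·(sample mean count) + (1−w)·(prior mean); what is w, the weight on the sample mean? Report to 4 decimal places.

0.7947

With a Gamma(shape α, rate β) prior, the Poisson likelihood is conjugate: the posterior is Gamma(α + ΣXᵢ, β + n).
Total number of hours: n = 11 + 7 = 18.
Posterior mean = (α₀+S)/(β₀+n) = [n/(β₀+n)]·(S/n) + [β₀/(β₀+n)]·(α₀/β₀), so only n and β₀ enter the weight.
Weight on data w = n/(β₀+n) = 18/(4.65+18) = 18/22.65 = 0.7947.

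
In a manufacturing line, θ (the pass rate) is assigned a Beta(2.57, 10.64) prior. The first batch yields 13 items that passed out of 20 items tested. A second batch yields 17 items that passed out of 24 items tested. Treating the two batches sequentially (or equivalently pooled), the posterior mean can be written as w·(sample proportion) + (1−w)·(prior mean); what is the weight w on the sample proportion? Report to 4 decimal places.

The Beta prior is conjugate to a Binomial/Bernoulli likelihood; the update adds successes to α and failures to β.
Total number of items tested: n = 20 + 24 = 44.
Posterior mean = (α₀+k)/(α₀+β₀+n) = [n/(α₀+β₀+n)]·(k/n) + [(α₀+β₀)/(α₀+β₀+n)]·α₀/(α₀+β₀), so only n and the prior enter the weight.
The weight on the data is w = n/(α₀+β₀+n) = 44/(2.57+10.64+44) = 44/57.21 = 0.7691.

0.7691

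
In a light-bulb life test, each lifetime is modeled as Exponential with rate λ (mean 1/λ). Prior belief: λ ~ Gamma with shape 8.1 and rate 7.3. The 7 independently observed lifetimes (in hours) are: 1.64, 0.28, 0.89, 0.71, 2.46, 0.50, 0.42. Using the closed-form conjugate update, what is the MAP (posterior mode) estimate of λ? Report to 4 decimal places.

With a Gamma(shape α, rate β) prior on the exponential rate λ, the posterior after n observations with total T = Σxᵢ is Gamma(α+n, β+T).
Sum of observations T = 6.90 hours; n = 7.
Posterior: Gamma(8.1+7, 7.3+6.90) = Gamma(15.1, 14.20).
Mode = (α−1)/β = 0.9930.

0.9930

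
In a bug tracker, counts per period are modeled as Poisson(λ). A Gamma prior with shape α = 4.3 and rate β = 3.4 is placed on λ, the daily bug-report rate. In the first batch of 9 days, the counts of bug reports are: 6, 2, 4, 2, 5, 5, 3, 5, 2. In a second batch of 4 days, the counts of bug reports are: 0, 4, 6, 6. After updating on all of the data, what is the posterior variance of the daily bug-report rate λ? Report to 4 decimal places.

With a Gamma(shape α, rate β) prior, the Poisson likelihood is conjugate: the posterior is Gamma(α + ΣXᵢ, β + n).
Batch 1: sum of counts S = 34 over n = 9 days.
After batch 1: Gamma(α+S, β+n) = Gamma(4.3+34, 3.4+9) = Gamma(38.3, 12.4).
Batch 2: sum of counts S = 16 over n = 4 days.
After batch 2: Gamma(α+S, β+n) = Gamma(38.3+16, 12.4+4) = Gamma(54.3, 16.4).
Var = α/β² = 54.3/16.4² = 0.2019.

0.2019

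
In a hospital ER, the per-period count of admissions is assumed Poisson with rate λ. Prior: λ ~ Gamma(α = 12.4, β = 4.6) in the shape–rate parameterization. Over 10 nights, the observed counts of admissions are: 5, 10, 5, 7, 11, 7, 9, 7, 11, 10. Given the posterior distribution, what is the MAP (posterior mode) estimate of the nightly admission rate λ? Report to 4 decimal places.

6.3973

With a Gamma(shape α, rate β) prior, the Poisson likelihood is conjugate: the posterior is Gamma(α + ΣXᵢ, β + n).
Sum of counts S = 82 over n = 10 nights.
Posterior: Gamma(α+S, β+n) = Gamma(12.4+82, 4.6+10) = Gamma(94.4, 14.6).
Mode of Gamma(α,β) for α≥1 is (α−1)/β = 93.4/14.6 = 6.3973.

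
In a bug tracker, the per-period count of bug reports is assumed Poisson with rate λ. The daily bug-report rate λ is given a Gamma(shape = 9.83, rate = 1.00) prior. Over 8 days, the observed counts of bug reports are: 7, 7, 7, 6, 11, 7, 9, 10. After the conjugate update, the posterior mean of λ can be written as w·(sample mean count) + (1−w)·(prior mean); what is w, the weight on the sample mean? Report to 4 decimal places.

0.8889

With a Gamma(shape α, rate β) prior, the Poisson likelihood is conjugate: the posterior is Gamma(α + ΣXᵢ, β + n).
Posterior mean = (α₀+S)/(β₀+n) = [n/(β₀+n)]·(S/n) + [β₀/(β₀+n)]·(α₀/β₀), so only n and β₀ enter the weight.
Weight on data w = n/(β₀+n) = 8/(1.00+8) = 8/9.00 = 0.8889.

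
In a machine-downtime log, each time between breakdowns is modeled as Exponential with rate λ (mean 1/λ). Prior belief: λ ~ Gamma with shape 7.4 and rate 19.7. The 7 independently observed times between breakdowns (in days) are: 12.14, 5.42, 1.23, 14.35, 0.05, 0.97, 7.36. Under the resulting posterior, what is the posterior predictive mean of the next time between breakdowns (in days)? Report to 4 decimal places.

With a Gamma(shape α, rate β) prior on the exponential rate λ, the posterior after n observations with total T = Σxᵢ is Gamma(α+n, β+T).
Sum of observations T = 41.52 days; n = 7.
Posterior: Gamma(7.4+7, 19.7+41.52) = Gamma(14.4, 61.22).
The predictive distribution for the next observation is Lomax; its mean is β/(α−1) = 61.22/13.4 = 4.5687.

4.5687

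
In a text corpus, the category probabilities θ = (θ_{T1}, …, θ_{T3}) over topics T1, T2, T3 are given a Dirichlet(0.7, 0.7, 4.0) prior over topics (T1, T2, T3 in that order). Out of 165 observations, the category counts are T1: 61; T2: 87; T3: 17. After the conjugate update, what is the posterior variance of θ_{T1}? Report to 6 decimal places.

0.001348

The Dirichlet prior is conjugate to the Multinomial likelihood: each posterior αⱼ = prior αⱼ + observed count nⱼ.
Posterior concentration: (61.7, 87.7, 21.0), total = 170.4.
Var[θ_j] = α_j(Σα−α_j)/((Σα)²(Σα+1)) = 61.7·108.7/(170.4²·171.4) = 0.001348.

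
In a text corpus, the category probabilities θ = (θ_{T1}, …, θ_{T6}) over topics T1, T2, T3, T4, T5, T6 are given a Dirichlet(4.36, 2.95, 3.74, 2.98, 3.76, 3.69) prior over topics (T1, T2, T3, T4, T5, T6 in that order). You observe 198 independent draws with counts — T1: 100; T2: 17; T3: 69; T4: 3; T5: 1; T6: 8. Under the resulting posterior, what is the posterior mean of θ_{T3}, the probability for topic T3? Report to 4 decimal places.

0.3314

The Dirichlet prior is conjugate to the Multinomial likelihood: each posterior αⱼ = prior αⱼ + observed count nⱼ.
Posterior concentration: (104.36, 19.95, 72.74, 5.98, 4.76, 11.69), total = 219.48.
E[θ_{T3}|data] = α_{T3}/Σα = 72.74/219.48 = 0.3314.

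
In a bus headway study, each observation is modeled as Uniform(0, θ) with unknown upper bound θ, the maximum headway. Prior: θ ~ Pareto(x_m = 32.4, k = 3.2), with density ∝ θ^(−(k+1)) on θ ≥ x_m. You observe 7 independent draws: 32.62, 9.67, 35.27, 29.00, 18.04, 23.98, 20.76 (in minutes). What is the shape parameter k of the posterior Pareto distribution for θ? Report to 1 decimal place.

10.2

A Pareto(scale x_m, shape k) prior on the upper bound θ of Uniform(0, θ) is conjugate: posterior is Pareto(max(x_m, max xᵢ), k + n).
Sample maximum = 35.27; prior scale x_m = 32.4 → posterior scale = max = 35.27.
Posterior shape = 3.2 + 7 = 10.2.
Posterior shape k = 10.2.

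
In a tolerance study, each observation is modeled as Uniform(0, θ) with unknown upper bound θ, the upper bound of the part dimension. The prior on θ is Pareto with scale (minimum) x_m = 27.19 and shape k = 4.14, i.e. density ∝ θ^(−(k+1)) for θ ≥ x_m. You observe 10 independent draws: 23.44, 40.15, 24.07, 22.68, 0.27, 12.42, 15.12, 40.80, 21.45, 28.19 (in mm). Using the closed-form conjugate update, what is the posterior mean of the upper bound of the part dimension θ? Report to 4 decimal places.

43.9050

A Pareto(scale x_m, shape k) prior on the upper bound θ of Uniform(0, θ) is conjugate: posterior is Pareto(max(x_m, max xᵢ), k + n).
Sample maximum = 40.80; prior scale x_m = 27.19 → posterior scale = max = 40.80.
Posterior shape = 4.14 + 10 = 14.14.
E[θ|data] = k·x_m/(k−1) = 14.14·40.80/13.14 = 43.9050.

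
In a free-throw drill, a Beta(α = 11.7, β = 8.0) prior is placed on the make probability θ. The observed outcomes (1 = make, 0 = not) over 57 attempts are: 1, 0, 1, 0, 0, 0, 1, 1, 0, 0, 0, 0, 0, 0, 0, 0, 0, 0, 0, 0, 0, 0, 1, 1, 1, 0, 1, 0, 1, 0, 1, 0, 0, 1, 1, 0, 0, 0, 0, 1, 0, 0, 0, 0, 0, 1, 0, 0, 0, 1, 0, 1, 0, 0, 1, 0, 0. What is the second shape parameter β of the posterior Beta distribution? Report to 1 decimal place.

The Beta prior is conjugate to a Binomial/Bernoulli likelihood; the update adds successes to α and failures to β.
Posterior: Beta(α+k, β+n−k) = Beta(11.7+17, 8.0+40) = Beta(28.7, 48.0).
Posterior β = 48.0.

48.0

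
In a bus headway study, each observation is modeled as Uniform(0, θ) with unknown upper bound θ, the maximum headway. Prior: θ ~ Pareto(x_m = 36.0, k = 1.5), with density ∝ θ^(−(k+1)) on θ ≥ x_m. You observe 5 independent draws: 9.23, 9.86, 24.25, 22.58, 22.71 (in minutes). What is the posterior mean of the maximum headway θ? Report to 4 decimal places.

A Pareto(scale x_m, shape k) prior on the upper bound θ of Uniform(0, θ) is conjugate: posterior is Pareto(max(x_m, max xᵢ), k + n).
Sample maximum = 24.25; prior scale x_m = 36.0 → posterior scale = max = 36.00.
Posterior shape = 1.5 + 5 = 6.5.
E[θ|data] = k·x_m/(k−1) = 6.5·36.00/5.5 = 42.5455.

42.5455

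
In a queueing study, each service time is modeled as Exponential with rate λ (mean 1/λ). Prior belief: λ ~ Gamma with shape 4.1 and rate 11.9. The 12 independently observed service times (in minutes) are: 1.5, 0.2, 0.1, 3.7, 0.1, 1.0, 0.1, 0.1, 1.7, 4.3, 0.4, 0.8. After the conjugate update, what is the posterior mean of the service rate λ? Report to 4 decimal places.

With a Gamma(shape α, rate β) prior on the exponential rate λ, the posterior after n observations with total T = Σxᵢ is Gamma(α+n, β+T).
Sum of observations T = 14.0 minutes; n = 12.
Posterior: Gamma(4.1+12, 11.9+14.0) = Gamma(16.1, 25.9).
Posterior mean of λ = α/β = 16.1/25.9 = 0.6216.

0.6216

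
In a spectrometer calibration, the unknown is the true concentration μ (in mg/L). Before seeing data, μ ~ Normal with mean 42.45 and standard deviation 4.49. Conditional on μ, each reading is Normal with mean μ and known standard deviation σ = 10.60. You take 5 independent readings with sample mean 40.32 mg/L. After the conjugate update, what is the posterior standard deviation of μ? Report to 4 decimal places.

For Normal data with known variance σ², a Normal(μ₀, σ₀²) prior on μ is conjugate. Posterior precision = 1/σ₀² + n/σ²; posterior mean is the precision-weighted average of μ₀ and x̄.
σ₀² = 4.49² = 20.1601, σ² = 10.60² = 112.36; σ² + n·σ₀² = 112.36 + 5·20.1601 = 213.1605.
Posterior precision = 1/σ₀² + n/σ² = 1/20.1601 + 5/112.36 = (σ² + n·σ₀²)/(σ₀²σ²) = 213.1605/(20.1601·112.36); posterior variance σₙ² = σ₀²σ²/(σ² + n·σ₀²) = 20.1601·112.36/213.1605 = 10.626682.
Posterior SD = √σₙ² = √(20.1601·112.36/213.1605) = 3.2599.

3.2599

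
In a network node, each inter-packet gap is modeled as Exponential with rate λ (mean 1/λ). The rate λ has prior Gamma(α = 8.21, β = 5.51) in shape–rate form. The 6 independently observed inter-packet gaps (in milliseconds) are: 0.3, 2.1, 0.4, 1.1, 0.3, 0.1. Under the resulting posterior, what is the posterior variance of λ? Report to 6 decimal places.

With a Gamma(shape α, rate β) prior on the exponential rate λ, the posterior after n observations with total T = Σxᵢ is Gamma(α+n, β+T).
Sum of observations T = 4.3 milliseconds; n = 6.
Posterior: Gamma(8.21+6, 5.51+4.3) = Gamma(14.21, 9.81).
Var = α/β² = 0.147658.

0.147658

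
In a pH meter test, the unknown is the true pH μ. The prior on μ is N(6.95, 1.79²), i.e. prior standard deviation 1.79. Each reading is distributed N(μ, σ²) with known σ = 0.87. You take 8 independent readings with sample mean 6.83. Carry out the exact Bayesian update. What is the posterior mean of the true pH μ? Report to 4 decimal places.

6.8334

For Normal data with known variance σ², a Normal(μ₀, σ₀²) prior on μ is conjugate. Posterior precision = 1/σ₀² + n/σ²; posterior mean is the precision-weighted average of μ₀ and x̄.
n·x̄ = 8·6.83 = 54.64.
σ₀² = 1.79² = 3.2041, σ² = 0.87² = 0.7569; σ² + n·σ₀² = 0.7569 + 8·3.2041 = 26.3897.
Posterior mean = (μ₀/σ₀² + n·x̄/σ²)/(1/σ₀² + n/σ²) = (σ²·μ₀ + σ₀²·n·x̄)/(σ² + n·σ₀²) = (0.7569·6.95 + 3.2041·54.64)/26.3897 = 180.332479/26.3897 = 6.8334.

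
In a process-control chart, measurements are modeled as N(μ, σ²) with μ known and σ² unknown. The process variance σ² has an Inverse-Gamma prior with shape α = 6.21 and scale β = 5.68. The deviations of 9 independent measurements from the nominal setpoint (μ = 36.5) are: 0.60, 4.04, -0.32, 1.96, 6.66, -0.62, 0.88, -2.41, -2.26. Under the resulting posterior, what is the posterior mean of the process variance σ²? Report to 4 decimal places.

With known mean μ and an Inverse-Gamma(α, β) prior on σ², the Normal likelihood is conjugate: posterior is Inv-Gamma(α + n/2, β + Σ(xᵢ−μ)²/2).
Σ(xᵢ−μ)² = (0.60)² + (4.04)² + (-0.32)² + (1.96)² + (6.66)² + (-0.62)² + (0.88)² + (-2.41)² + (-2.26)² = 77.0557.
Posterior: Inv-Gamma(6.21 + 9/2, 5.68 + 77.0557/2) = Inv-Gamma(10.71, 44.20785).
E[σ²|data] = β/(α−1) = 44.20785/9.71 = 4.5528.

4.5528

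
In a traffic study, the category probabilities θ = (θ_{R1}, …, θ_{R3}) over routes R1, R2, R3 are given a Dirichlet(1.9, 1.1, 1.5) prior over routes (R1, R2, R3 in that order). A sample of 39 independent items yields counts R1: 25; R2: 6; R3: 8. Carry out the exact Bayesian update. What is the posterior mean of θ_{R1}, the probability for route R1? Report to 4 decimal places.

0.6184

The Dirichlet prior is conjugate to the Multinomial likelihood: each posterior αⱼ = prior αⱼ + observed count nⱼ.
Posterior concentration: (26.9, 7.1, 9.5), total = 43.5.
E[θ_{R1}|data] = α_{R1}/Σα = 26.9/43.5 = 0.6184.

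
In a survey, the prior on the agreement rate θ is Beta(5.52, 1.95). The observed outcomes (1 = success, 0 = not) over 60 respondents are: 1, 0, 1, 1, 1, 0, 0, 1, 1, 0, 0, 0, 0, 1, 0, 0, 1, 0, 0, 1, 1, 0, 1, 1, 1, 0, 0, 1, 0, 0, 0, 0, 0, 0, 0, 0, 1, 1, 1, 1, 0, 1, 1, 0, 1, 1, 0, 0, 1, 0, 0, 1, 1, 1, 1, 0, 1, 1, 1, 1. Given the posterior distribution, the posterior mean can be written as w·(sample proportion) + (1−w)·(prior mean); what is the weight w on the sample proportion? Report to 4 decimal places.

0.8893

The Beta prior is conjugate to a Binomial/Bernoulli likelihood; the update adds successes to α and failures to β.
Posterior mean = (α₀+k)/(α₀+β₀+n) = [n/(α₀+β₀+n)]·(k/n) + [(α₀+β₀)/(α₀+β₀+n)]·α₀/(α₀+β₀), so only n and the prior enter the weight.
The weight on the data is w = n/(α₀+β₀+n) = 60/(5.52+1.95+60) = 60/67.47 = 0.8893.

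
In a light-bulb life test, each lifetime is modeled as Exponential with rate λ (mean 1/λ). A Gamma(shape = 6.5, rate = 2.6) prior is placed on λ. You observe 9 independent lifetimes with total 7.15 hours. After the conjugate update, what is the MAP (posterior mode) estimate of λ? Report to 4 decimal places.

With a Gamma(shape α, rate β) prior on the exponential rate λ, the posterior after n observations with total T = Σxᵢ is Gamma(α+n, β+T).
Posterior: Gamma(6.5+9, 2.6+7.15) = Gamma(15.5, 9.75).
Mode = (α−1)/β = 1.4872.

1.4872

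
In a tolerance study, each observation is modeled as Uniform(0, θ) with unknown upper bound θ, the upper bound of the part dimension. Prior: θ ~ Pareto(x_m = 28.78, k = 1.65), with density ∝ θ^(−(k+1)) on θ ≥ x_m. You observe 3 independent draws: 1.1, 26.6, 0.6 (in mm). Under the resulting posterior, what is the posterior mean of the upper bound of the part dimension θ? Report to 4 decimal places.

36.6649

A Pareto(scale x_m, shape k) prior on the upper bound θ of Uniform(0, θ) is conjugate: posterior is Pareto(max(x_m, max xᵢ), k + n).
Sample maximum = 26.6; prior scale x_m = 28.78 → posterior scale = max = 28.78.
Posterior shape = 1.65 + 3 = 4.65.
E[θ|data] = k·x_m/(k−1) = 4.65·28.78/3.65 = 36.6649.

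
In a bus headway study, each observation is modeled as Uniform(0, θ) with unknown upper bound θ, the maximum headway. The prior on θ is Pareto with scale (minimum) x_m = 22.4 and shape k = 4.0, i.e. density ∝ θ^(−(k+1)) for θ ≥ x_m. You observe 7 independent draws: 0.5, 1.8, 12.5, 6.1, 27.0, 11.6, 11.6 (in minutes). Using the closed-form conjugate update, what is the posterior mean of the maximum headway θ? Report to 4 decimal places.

29.7000

A Pareto(scale x_m, shape k) prior on the upper bound θ of Uniform(0, θ) is conjugate: posterior is Pareto(max(x_m, max xᵢ), k + n).
Sample maximum = 27.0; prior scale x_m = 22.4 → posterior scale = max = 27.0.
Posterior shape = 4.0 + 7 = 11.0.
E[θ|data] = k·x_m/(k−1) = 11.0·27.0/10.0 = 29.7000.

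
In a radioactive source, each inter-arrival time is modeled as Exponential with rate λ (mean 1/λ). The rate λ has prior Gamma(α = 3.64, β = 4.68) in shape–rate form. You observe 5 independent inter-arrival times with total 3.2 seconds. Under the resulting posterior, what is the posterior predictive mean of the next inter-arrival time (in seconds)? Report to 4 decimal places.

With a Gamma(shape α, rate β) prior on the exponential rate λ, the posterior after n observations with total T = Σxᵢ is Gamma(α+n, β+T).
Posterior: Gamma(3.64+5, 4.68+3.2) = Gamma(8.64, 7.88).
The predictive distribution for the next observation is Lomax; its mean is β/(α−1) = 7.88/7.64 = 1.0314.

1.0314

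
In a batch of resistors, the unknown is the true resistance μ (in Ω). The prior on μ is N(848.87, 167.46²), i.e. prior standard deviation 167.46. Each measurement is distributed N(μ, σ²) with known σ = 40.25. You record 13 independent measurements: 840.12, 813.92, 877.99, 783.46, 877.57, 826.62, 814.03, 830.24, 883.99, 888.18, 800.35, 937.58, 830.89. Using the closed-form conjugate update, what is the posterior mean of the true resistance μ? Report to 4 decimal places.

846.5442

For Normal data with known variance σ², a Normal(μ₀, σ₀²) prior on μ is conjugate. Posterior precision = 1/σ₀² + n/σ²; posterior mean is the precision-weighted average of μ₀ and x̄.
Σxᵢ = 840.12 + 813.92 + 877.99 + 783.46 + 877.57 + 826.62 + 814.03 + 830.24 + 883.99 + 888.18 + 800.35 + 937.58 + 830.89 = 11004.94, so n·x̄ = 11004.94.
σ₀² = 167.46² = 28042.8516, σ² = 40.25² = 1620.0625; σ² + n·σ₀² = 1620.0625 + 13·28042.8516 = 366177.1333.
Posterior mean = (μ₀/σ₀² + n·x̄/σ²)/(1/σ₀² + n/σ²) = (σ²·μ₀ + σ₀²·n·x̄)/(σ² + n·σ₀²) = (1620.0625·848.87 + 28042.8516·11004.94)/366177.1333 = 309985121.741279/366177.1333 = 846.5442.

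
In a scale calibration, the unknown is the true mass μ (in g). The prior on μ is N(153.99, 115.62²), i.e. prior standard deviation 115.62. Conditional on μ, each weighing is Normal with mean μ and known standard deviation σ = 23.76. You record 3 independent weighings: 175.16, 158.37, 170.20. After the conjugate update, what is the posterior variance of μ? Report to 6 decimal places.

185.567000

For Normal data with known variance σ², a Normal(μ₀, σ₀²) prior on μ is conjugate. Posterior precision = 1/σ₀² + n/σ²; posterior mean is the precision-weighted average of μ₀ and x̄.
σ₀² = 115.62² = 13367.9844, σ² = 23.76² = 564.5376; σ² + n·σ₀² = 564.5376 + 3·13367.9844 = 40668.4908.
Posterior precision = 1/σ₀² + n/σ² = 1/13367.9844 + 3/564.5376 = (σ² + n·σ₀²)/(σ₀²σ²) = 40668.4908/(13367.9844·564.5376); posterior variance σₙ² = σ₀²σ²/(σ² + n·σ₀²) = 13367.9844·564.5376/40668.4908 = 185.567000.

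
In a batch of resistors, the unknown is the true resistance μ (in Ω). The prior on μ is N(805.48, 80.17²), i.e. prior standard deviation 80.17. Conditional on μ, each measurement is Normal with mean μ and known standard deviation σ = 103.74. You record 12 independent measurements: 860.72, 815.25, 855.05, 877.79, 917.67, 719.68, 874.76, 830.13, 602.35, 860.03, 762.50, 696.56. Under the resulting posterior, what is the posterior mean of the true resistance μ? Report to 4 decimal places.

805.9722

For Normal data with known variance σ², a Normal(μ₀, σ₀²) prior on μ is conjugate. Posterior precision = 1/σ₀² + n/σ²; posterior mean is the precision-weighted average of μ₀ and x̄.
Σxᵢ = 860.72 + 815.25 + 855.05 + 877.79 + 917.67 + 719.68 + 874.76 + 830.13 + 602.35 + 860.03 + 762.50 + 696.56 = 9672.49, so n·x̄ = 9672.49.
σ₀² = 80.17² = 6427.2289, σ² = 103.74² = 10761.9876; σ² + n·σ₀² = 10761.9876 + 12·6427.2289 = 87888.7344.
Posterior mean = (μ₀/σ₀² + n·x̄/σ²)/(1/σ₀² + n/σ²) = (σ²·μ₀ + σ₀²·n·x̄)/(σ² + n·σ₀²) = (10761.9876·805.48 + 6427.2289·9672.49)/87888.7344 = 70835873.035009/87888.7344 = 805.9722.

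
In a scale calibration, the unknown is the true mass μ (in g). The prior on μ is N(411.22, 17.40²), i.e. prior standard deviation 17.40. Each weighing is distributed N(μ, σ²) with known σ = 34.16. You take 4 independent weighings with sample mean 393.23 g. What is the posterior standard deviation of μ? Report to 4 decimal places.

For Normal data with known variance σ², a Normal(μ₀, σ₀²) prior on μ is conjugate. Posterior precision = 1/σ₀² + n/σ²; posterior mean is the precision-weighted average of μ₀ and x̄.
σ₀² = 17.40² = 302.76, σ² = 34.16² = 1166.9056; σ² + n·σ₀² = 1166.9056 + 4·302.76 = 2377.9456.
Posterior precision = 1/σ₀² + n/σ² = 1/302.76 + 4/1166.9056 = (σ² + n·σ₀²)/(σ₀²σ²) = 2377.9456/(302.76·1166.9056); posterior variance σₙ² = σ₀²σ²/(σ² + n·σ₀²) = 302.76·1166.9056/2377.9456 = 148.570404.
Posterior SD = √σₙ² = √(302.76·1166.9056/2377.9456) = 12.1889.

12.1889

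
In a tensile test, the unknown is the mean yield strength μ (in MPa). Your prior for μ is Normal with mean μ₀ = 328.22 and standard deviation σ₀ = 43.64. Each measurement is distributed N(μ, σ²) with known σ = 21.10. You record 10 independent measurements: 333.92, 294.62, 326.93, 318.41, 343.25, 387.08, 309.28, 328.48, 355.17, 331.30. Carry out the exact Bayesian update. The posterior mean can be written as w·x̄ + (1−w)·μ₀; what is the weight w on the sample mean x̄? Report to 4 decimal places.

0.9772

For Normal data with known variance σ², a Normal(μ₀, σ₀²) prior on μ is conjugate. Posterior precision = 1/σ₀² + n/σ²; posterior mean is the precision-weighted average of μ₀ and x̄.
σ₀² = 43.64² = 1904.4496, σ² = 21.10² = 445.21. Prior precision 1/σ₀² = 1/1904.4496; data precision n/σ² = 10/445.21.
w = (n/σ²)/(1/σ₀² + n/σ²) = n·σ₀²/(σ² + n·σ₀²) = 10·1904.4496/(445.21 + 10·1904.4496) = 19044.496/19489.706 = 0.9772.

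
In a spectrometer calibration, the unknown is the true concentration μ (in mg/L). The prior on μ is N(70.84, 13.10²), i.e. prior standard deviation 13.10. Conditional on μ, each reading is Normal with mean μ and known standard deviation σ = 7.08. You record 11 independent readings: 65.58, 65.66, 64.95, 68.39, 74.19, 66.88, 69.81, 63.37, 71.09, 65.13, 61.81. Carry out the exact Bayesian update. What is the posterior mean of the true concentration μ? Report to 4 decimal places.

67.0869

For Normal data with known variance σ², a Normal(μ₀, σ₀²) prior on μ is conjugate. Posterior precision = 1/σ₀² + n/σ²; posterior mean is the precision-weighted average of μ₀ and x̄.
Σxᵢ = 65.58 + 65.66 + 64.95 + 68.39 + 74.19 + 66.88 + 69.81 + 63.37 + 71.09 + 65.13 + 61.81 = 736.86, so n·x̄ = 736.86.
σ₀² = 13.10² = 171.61, σ² = 7.08² = 50.1264; σ² + n·σ₀² = 50.1264 + 11·171.61 = 1937.8364.
Posterior mean = (μ₀/σ₀² + n·x̄/σ²)/(1/σ₀² + n/σ²) = (σ²·μ₀ + σ₀²·n·x̄)/(σ² + n·σ₀²) = (50.1264·70.84 + 171.61·736.86)/1937.8364 = 130003.498776/1937.8364 = 67.0869.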